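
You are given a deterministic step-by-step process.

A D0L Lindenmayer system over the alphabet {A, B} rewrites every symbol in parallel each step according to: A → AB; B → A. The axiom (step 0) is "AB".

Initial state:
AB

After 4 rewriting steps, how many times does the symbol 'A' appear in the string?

k=0  AB
k=1  ABA
k=2  ABAAB
k=3  ABAABABA
k=4  ABAABABAABAAB

8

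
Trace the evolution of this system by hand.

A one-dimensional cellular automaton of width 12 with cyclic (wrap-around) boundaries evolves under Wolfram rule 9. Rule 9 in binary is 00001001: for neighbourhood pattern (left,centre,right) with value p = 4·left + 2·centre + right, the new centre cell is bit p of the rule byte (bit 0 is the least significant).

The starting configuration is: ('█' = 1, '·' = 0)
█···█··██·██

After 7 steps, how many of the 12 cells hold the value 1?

k=0  █···█··██·██
k=1  ··█····█··█·
k=2  █···██······
k=3  ··█·█··████·
k=4  █······█····
k=5  ··████···██·
k=6  █·█····█·█··
k=7  ····██······

2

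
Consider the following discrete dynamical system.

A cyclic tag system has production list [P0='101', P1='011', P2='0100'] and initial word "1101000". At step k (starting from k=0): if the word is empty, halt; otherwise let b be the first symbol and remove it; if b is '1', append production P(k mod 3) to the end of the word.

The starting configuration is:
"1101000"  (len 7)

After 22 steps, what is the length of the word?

k=0  "1101000"  (len 7)
k=1  "101000101"  (len 9)
k=2  "01000101011"  (len 11)
k=3  "1000101011"  (len 10)
k=4  "000101011101"  (len 12)
k=5  "00101011101"  (len 11)
k=6  "0101011101"  (len 10)
k=7  "101011101"  (len 9)
k=8  "01011101011"  (len 11)
k=9  "1011101011"  (len 10)
k=10  "011101011101"  (len 12)
k=11  "11101011101"  (len 11)
k=12  "11010111010100"  (len 14)
k=13  "1010111010100101"  (len 16)
k=14  "010111010100101011"  (len 18)
k=15  "10111010100101011"  (len 17)
k=16  "0111010100101011101"  (len 19)
k=17  "111010100101011101"  (len 18)
k=18  "110101001010111010100"  (len 21)
k=19  "10101001010111010100101"  (len 23)
k=20  "0101001010111010100101011"  (len 25)
k=21  "101001010111010100101011"  (len 24)
k=22  "01001010111010100101011101"  (len 26)

26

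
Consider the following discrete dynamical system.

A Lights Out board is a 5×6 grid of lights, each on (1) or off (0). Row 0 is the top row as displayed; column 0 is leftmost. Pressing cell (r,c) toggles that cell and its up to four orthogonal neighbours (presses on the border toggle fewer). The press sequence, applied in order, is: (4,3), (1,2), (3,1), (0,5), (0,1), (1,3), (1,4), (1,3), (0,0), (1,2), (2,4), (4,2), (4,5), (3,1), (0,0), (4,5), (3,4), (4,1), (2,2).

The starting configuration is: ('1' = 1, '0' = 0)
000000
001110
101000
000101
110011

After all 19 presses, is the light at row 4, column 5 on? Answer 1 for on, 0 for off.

step 0: 000000
001110
101000
000101
110011
step 1: 000000
001110
101000
000001
111101
step 2: 001000
010010
100000
000001
111101
step 3: 001000
010010
110000
111001
101101
step 4: 001011
010011
110000
111001
101101
step 5: 110011
000011
110000
111001
101101
step 6: 110111
001101
110100
111001
101101
step 7: 110101
001010
110110
111001
101101
step 8: 110001
000100
110010
111001
101101
step 9: 000001
100100
110010
111001
101101
step 10: 001001
111000
111010
111001
101101
step 11: 001001
111010
111101
111011
101101
step 12: 001001
111010
111101
110011
110001
step 13: 001001
111010
111101
110010
110010
step 14: 001001
111010
101101
001010
100010
step 15: 111001
011010
101101
001010
100010
step 16: 111001
011010
101101
001011
100001
step 17: 111001
011010
101111
001100
100011
step 18: 111001
011010
101111
011100
011011
step 19: 111001
010010
110011
010100
011011

1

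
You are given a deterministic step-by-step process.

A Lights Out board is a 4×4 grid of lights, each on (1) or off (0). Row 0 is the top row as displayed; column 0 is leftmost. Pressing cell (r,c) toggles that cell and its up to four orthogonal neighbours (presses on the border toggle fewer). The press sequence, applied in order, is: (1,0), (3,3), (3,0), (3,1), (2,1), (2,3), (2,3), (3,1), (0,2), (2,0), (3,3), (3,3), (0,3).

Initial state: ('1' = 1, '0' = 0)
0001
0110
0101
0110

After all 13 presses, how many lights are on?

9

gen 0: 0001
0110
0101
0110
gen 1: 1001
1010
1101
0110
gen 2: 1001
1010
1100
0101
gen 3: 1001
1010
0100
1001
gen 4: 1001
1010
0000
0111
gen 5: 1001
1110
1110
0011
gen 6: 1001
1111
1101
0010
gen 7: 1001
1110
1110
0011
gen 8: 1001
1110
1010
1101
gen 9: 1110
1100
1010
1101
gen 10: 1110
0100
0110
0101
gen 11: 1110
0100
0111
0110
gen 12: 1110
0100
0110
0101
gen 13: 1101
0101
0110
0101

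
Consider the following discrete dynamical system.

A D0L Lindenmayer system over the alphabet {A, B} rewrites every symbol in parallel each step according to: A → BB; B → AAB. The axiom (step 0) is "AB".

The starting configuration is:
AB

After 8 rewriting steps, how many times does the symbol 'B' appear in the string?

0) AB
1) BBAAB
2) AABAABBBBBAAB
3) BBBBAABBBBBAABAABAABAABAABBBBBAAB
4) AABAABAABAABBBBBAABAABAABAABAABBBBBAABBBBBAABBBBBAABBBBBAABBBBBAABAABAABAABAABBBBBAAB
5) BBBBAABBBBBAABBBBBAABBBBBAABAABAABAABAABBBBBAABBBBBAABBBBB…BAABBBBBAABBBBBAABBBBBAABBBBBAABBBBBAABAABAABAABAABBBBBAAB  (len 217)
6) AABAABAABAABBBBBAABAABAABAABAABBBBBAABAABAABAABAABBBBBAABA…BAABBBBBAABBBBBAABBBBBAABBBBBAABBBBBAABAABAABAABAABBBBBAAB  (len 557)
7) BBBBAABBBBBAABBBBBAABBBBBAABAABAABAABAABBBBBAABBBBBAABBBBB…BAABBBBBAABBBBBAABBBBBAABBBBBAABBBBBAABAABAABAABAABBBBBAAB  (len 1425)
8) AABAABAABAABBBBBAABAABAABAABAABBBBBAABAABAABAABAABBBBBAABA…BAABBBBBAABBBBBAABBBBBAABBBBBAABBBBBAABAABAABAABAABBBBBAAB  (len 3653)

2047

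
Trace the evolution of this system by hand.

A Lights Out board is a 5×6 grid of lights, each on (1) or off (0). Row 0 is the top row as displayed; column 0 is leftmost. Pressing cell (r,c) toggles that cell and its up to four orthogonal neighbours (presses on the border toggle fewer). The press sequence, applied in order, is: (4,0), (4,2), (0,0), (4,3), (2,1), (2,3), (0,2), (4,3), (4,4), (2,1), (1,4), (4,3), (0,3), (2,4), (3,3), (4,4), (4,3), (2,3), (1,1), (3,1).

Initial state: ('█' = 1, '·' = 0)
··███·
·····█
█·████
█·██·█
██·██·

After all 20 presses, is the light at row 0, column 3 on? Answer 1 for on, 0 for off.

k=0  ··███·
·····█
█·████
█·██·█
██·██·
k=1  ··███·
·····█
█·████
··██·█
···██·
k=2  ··███·
·····█
█·████
···█·█
·██·█·
k=3  █████·
█····█
█·████
···█·█
·██·█·
k=4  █████·
█····█
█·████
·····█
·█·█··
k=5  █████·
██···█
·█·███
·█···█
·█·█··
k=6  █████·
██·█·█
·██··█
·█·█·█
·█·█··
k=7  █···█·
████·█
·██··█
·█·█·█
·█·█··
k=8  █···█·
████·█
·██··█
·█···█
·██·█·
k=9  █···█·
████·█
·██··█
·█··██
·███·█
k=10  █···█·
█·██·█
█····█
····██
·███·█
k=11  █·····
█·█·█·
█···██
····██
·███·█
k=12  █·····
█·█·█·
█···██
···███
·█··██
k=13  █·███·
█·███·
█···██
···███
·█··██
k=14  █·███·
█·██··
█··█··
···█·█
·█··██
k=15  █·███·
█·██··
█·····
··█·██
·█·███
k=16  █·███·
█·██··
█·····
··█··█
·█····
k=17  █·███·
█·██··
█·····
··██·█
·████·
k=18  █·███·
█·█···
█·███·
··█··█
·████·
k=19  █████·
·█····
█████·
··█··█
·████·
k=20  █████·
·█····
█·███·
██···█
··███·

1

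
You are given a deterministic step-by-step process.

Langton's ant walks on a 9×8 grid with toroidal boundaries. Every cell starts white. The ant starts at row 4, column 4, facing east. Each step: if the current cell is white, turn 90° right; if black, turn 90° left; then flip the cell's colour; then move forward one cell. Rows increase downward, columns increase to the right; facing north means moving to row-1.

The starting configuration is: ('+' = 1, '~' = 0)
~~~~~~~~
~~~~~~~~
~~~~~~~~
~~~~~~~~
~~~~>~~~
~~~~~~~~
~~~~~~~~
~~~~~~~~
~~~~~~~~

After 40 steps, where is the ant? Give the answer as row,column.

[0] ~~~~~~~~
~~~~~~~~
~~~~~~~~
~~~~~~~~
~~~~>~~~
~~~~~~~~
~~~~~~~~
~~~~~~~~
~~~~~~~~
[1] ~~~~~~~~
~~~~~~~~
~~~~~~~~
~~~~~~~~
~~~~+~~~
~~~~v~~~
~~~~~~~~
~~~~~~~~
~~~~~~~~
[2] ~~~~~~~~
~~~~~~~~
~~~~~~~~
~~~~~~~~
~~~~+~~~
~~~<+~~~
~~~~~~~~
~~~~~~~~
~~~~~~~~
[3] ~~~~~~~~
~~~~~~~~
~~~~~~~~
~~~~~~~~
~~~^+~~~
~~~++~~~
~~~~~~~~
~~~~~~~~
~~~~~~~~
[4] ~~~~~~~~
~~~~~~~~
~~~~~~~~
~~~~~~~~
~~~+>~~~
~~~++~~~
~~~~~~~~
~~~~~~~~
~~~~~~~~
[5] ~~~~~~~~
~~~~~~~~
~~~~~~~~
~~~~^~~~
~~~+~~~~
~~~++~~~
~~~~~~~~
~~~~~~~~
~~~~~~~~
[6] ~~~~~~~~
~~~~~~~~
~~~~~~~~
~~~~+>~~
~~~+~~~~
~~~++~~~
~~~~~~~~
~~~~~~~~
~~~~~~~~
[7] ~~~~~~~~
~~~~~~~~
~~~~~~~~
~~~~++~~
~~~+~v~~
~~~++~~~
~~~~~~~~
~~~~~~~~
~~~~~~~~
[8] ~~~~~~~~
~~~~~~~~
~~~~~~~~
~~~~++~~
~~~+<+~~
~~~++~~~
~~~~~~~~
~~~~~~~~
~~~~~~~~
[9] ~~~~~~~~
~~~~~~~~
~~~~~~~~
~~~~^+~~
~~~+++~~
~~~++~~~
~~~~~~~~
~~~~~~~~
~~~~~~~~
[10] ~~~~~~~~
~~~~~~~~
~~~~~~~~
~~~<~+~~
~~~+++~~
~~~++~~~
~~~~~~~~
~~~~~~~~
~~~~~~~~
[11] ~~~~~~~~
~~~~~~~~
~~~^~~~~
~~~+~+~~
~~~+++~~
~~~++~~~
~~~~~~~~
~~~~~~~~
~~~~~~~~
[12] ~~~~~~~~
~~~~~~~~
~~~+>~~~
~~~+~+~~
~~~+++~~
~~~++~~~
~~~~~~~~
~~~~~~~~
~~~~~~~~
[13] ~~~~~~~~
~~~~~~~~
~~~++~~~
~~~+v+~~
~~~+++~~
~~~++~~~
~~~~~~~~
~~~~~~~~
~~~~~~~~
[14] ~~~~~~~~
~~~~~~~~
~~~++~~~
~~~<++~~
~~~+++~~
~~~++~~~
~~~~~~~~
~~~~~~~~
~~~~~~~~
[15] ~~~~~~~~
~~~~~~~~
~~~++~~~
~~~~++~~
~~~v++~~
~~~++~~~
~~~~~~~~
~~~~~~~~
~~~~~~~~
[16] ~~~~~~~~
~~~~~~~~
~~~++~~~
~~~~++~~
~~~~>+~~
~~~++~~~
~~~~~~~~
~~~~~~~~
~~~~~~~~
[17] ~~~~~~~~
~~~~~~~~
~~~++~~~
~~~~^+~~
~~~~~+~~
~~~++~~~
~~~~~~~~
~~~~~~~~
~~~~~~~~
[18] ~~~~~~~~
~~~~~~~~
~~~++~~~
~~~<~+~~
~~~~~+~~
~~~++~~~
~~~~~~~~
~~~~~~~~
~~~~~~~~
[19] ~~~~~~~~
~~~~~~~~
~~~^+~~~
~~~+~+~~
~~~~~+~~
~~~++~~~
~~~~~~~~
~~~~~~~~
~~~~~~~~
[20] ~~~~~~~~
~~~~~~~~
~~<~+~~~
~~~+~+~~
~~~~~+~~
~~~++~~~
~~~~~~~~
~~~~~~~~
~~~~~~~~
[21] ~~~~~~~~
~~^~~~~~
~~+~+~~~
~~~+~+~~
~~~~~+~~
~~~++~~~
~~~~~~~~
~~~~~~~~
~~~~~~~~
[22] ~~~~~~~~
~~+>~~~~
~~+~+~~~
~~~+~+~~
~~~~~+~~
~~~++~~~
~~~~~~~~
~~~~~~~~
~~~~~~~~
[23] ~~~~~~~~
~~++~~~~
~~+v+~~~
~~~+~+~~
~~~~~+~~
~~~++~~~
~~~~~~~~
~~~~~~~~
~~~~~~~~
[24] ~~~~~~~~
~~++~~~~
~~<++~~~
~~~+~+~~
~~~~~+~~
~~~++~~~
~~~~~~~~
~~~~~~~~
~~~~~~~~
[25] ~~~~~~~~
~~++~~~~
~~~++~~~
~~v+~+~~
~~~~~+~~
~~~++~~~
~~~~~~~~
~~~~~~~~
~~~~~~~~
[26] ~~~~~~~~
~~++~~~~
~~~++~~~
~<++~+~~
~~~~~+~~
~~~++~~~
~~~~~~~~
~~~~~~~~
~~~~~~~~
[27] ~~~~~~~~
~~++~~~~
~^~++~~~
~+++~+~~
~~~~~+~~
~~~++~~~
~~~~~~~~
~~~~~~~~
~~~~~~~~
[28] ~~~~~~~~
~~++~~~~
~+>++~~~
~+++~+~~
~~~~~+~~
~~~++~~~
~~~~~~~~
~~~~~~~~
~~~~~~~~
[29] ~~~~~~~~
~~++~~~~
~++++~~~
~+v+~+~~
~~~~~+~~
~~~++~~~
~~~~~~~~
~~~~~~~~
~~~~~~~~
[30] ~~~~~~~~
~~++~~~~
~++++~~~
~+~>~+~~
~~~~~+~~
~~~++~~~
~~~~~~~~
~~~~~~~~
~~~~~~~~
[31] ~~~~~~~~
~~++~~~~
~++^+~~~
~+~~~+~~
~~~~~+~~
~~~++~~~
~~~~~~~~
~~~~~~~~
~~~~~~~~
[32] ~~~~~~~~
~~++~~~~
~+<~+~~~
~+~~~+~~
~~~~~+~~
~~~++~~~
~~~~~~~~
~~~~~~~~
~~~~~~~~
[33] ~~~~~~~~
~~++~~~~
~+~~+~~~
~+v~~+~~
~~~~~+~~
~~~++~~~
~~~~~~~~
~~~~~~~~
~~~~~~~~
[34] ~~~~~~~~
~~++~~~~
~+~~+~~~
~<+~~+~~
~~~~~+~~
~~~++~~~
~~~~~~~~
~~~~~~~~
~~~~~~~~
[35] ~~~~~~~~
~~++~~~~
~+~~+~~~
~~+~~+~~
~v~~~+~~
~~~++~~~
~~~~~~~~
~~~~~~~~
~~~~~~~~
[36] ~~~~~~~~
~~++~~~~
~+~~+~~~
~~+~~+~~
<+~~~+~~
~~~++~~~
~~~~~~~~
~~~~~~~~
~~~~~~~~
[37] ~~~~~~~~
~~++~~~~
~+~~+~~~
^~+~~+~~
++~~~+~~
~~~++~~~
~~~~~~~~
~~~~~~~~
~~~~~~~~
[38] ~~~~~~~~
~~++~~~~
~+~~+~~~
+>+~~+~~
++~~~+~~
~~~++~~~
~~~~~~~~
~~~~~~~~
~~~~~~~~
[39] ~~~~~~~~
~~++~~~~
~+~~+~~~
+++~~+~~
+v~~~+~~
~~~++~~~
~~~~~~~~
~~~~~~~~
~~~~~~~~
[40] ~~~~~~~~
~~++~~~~
~+~~+~~~
+++~~+~~
+~>~~+~~
~~~++~~~
~~~~~~~~
~~~~~~~~
~~~~~~~~

4,2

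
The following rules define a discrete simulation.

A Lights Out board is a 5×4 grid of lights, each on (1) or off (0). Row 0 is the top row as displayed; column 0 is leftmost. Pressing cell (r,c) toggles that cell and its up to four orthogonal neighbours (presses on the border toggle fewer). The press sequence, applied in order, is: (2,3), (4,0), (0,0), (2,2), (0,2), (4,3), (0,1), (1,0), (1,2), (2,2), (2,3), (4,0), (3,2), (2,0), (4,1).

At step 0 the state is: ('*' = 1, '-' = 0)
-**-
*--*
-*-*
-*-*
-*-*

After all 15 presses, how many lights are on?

10

[0] -**-
*--*
-*-*
-*-*
-*-*
[1] -**-
*---
-**-
-*--
-*-*
[2] -**-
*---
-**-
**--
*--*
[3] *-*-
----
-**-
**--
*--*
[4] *-*-
--*-
---*
***-
*--*
[5] **-*
----
---*
***-
*--*
[6] **-*
----
---*
****
*-*-
[7] --**
-*--
---*
****
*-*-
[8] *-**
*---
*--*
****
*-*-
[9] *--*
****
*-**
****
*-*-
[10] *--*
**-*
**--
**-*
*-*-
[11] *--*
**--
****
**--
*-*-
[12] *--*
**--
****
-*--
-**-
[13] *--*
**--
**-*
--**
-*--
[14] *--*
-*--
---*
*-**
-*--
[15] *--*
-*--
---*
****
*-*-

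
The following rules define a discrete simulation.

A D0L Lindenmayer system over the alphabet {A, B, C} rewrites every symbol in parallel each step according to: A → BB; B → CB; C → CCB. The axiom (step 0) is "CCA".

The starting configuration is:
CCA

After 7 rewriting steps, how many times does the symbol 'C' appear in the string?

t=0: CCA
t=1: CCBCCBBB
t=2: CCBCCBCBCCBCCBCBCBCB
t=3: CCBCCBCBCCBCCBCBCCBCBCCBCCBCBCCBCCBCBCCBCBCCBCBCCBCB
t=4: CCBCCBCBCCBCCBCBCCBCBCCBCCBCBCCBCCBCBCCBCBCCBCCBCBCCBCBCCB…BCCBCBCCBCCBCBCCBCBCCBCCBCBCCBCBCCBCCBCBCCBCBCCBCCBCBCCBCB  (len 136)
t=5: CCBCCBCBCCBCCBCBCCBCBCCBCCBCBCCBCCBCBCCBCBCCBCCBCBCCBCBCCB…BCCBCBCCBCBCCBCCBCBCCBCBCCBCCBCBCCBCCBCBCCBCBCCBCCBCBCCBCB  (len 356)
t=6: CCBCCBCBCCBCCBCBCCBCBCCBCCBCBCCBCCBCBCCBCBCCBCCBCBCCBCBCCB…BCCBCBCCBCBCCBCCBCBCCBCBCCBCCBCBCCBCCBCBCCBCBCCBCCBCBCCBCB  (len 932)
t=7: CCBCCBCBCCBCCBCBCCBCBCCBCCBCBCCBCCBCBCCBCBCCBCCBCBCCBCBCCB…BCCBCBCCBCBCCBCCBCBCCBCBCCBCCBCBCCBCCBCBCCBCBCCBCCBCBCCBCB  (len 2440)

1508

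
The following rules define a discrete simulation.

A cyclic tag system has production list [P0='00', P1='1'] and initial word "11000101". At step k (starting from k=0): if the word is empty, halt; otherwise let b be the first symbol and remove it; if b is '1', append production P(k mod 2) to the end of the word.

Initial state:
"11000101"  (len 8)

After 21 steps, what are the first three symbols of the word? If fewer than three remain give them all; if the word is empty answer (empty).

k=0  "11000101"  (len 8)
k=1  "100010100"  (len 9)
k=2  "000101001"  (len 9)
k=3  "00101001"  (len 8)
k=4  "0101001"  (len 7)
k=5  "101001"  (len 6)
k=6  "010011"  (len 6)
k=7  "10011"  (len 5)
k=8  "00111"  (len 5)
k=9  "0111"  (len 4)
k=10  "111"  (len 3)
k=11  "1100"  (len 4)
k=12  "1001"  (len 4)
k=13  "00100"  (len 5)
k=14  "0100"  (len 4)
k=15  "100"  (len 3)
k=16  "001"  (len 3)
k=17  "01"  (len 2)
k=18  "1"  (len 1)
k=19  "00"  (len 2)
k=20  "0"  (len 1)
k=21  (halted — word empty)

(empty)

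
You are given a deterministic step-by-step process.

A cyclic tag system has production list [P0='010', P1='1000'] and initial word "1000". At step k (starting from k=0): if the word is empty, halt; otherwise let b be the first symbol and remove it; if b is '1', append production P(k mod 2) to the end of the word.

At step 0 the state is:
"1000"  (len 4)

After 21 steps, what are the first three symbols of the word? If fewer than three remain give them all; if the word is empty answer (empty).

step 0: "1000"  (len 4)
step 1: "000010"  (len 6)
step 2: "00010"  (len 5)
step 3: "0010"  (len 4)
step 4: "010"  (len 3)
step 5: "10"  (len 2)
step 6: "01000"  (len 5)
step 7: "1000"  (len 4)
step 8: "0001000"  (len 7)
step 9: "001000"  (len 6)
step 10: "01000"  (len 5)
step 11: "1000"  (len 4)
step 12: "0001000"  (len 7)
step 13: "001000"  (len 6)
step 14: "01000"  (len 5)
step 15: "1000"  (len 4)
step 16: "0001000"  (len 7)
step 17: "001000"  (len 6)
step 18: "01000"  (len 5)
step 19: "1000"  (len 4)
step 20: "0001000"  (len 7)
step 21: "001000"  (len 6)

001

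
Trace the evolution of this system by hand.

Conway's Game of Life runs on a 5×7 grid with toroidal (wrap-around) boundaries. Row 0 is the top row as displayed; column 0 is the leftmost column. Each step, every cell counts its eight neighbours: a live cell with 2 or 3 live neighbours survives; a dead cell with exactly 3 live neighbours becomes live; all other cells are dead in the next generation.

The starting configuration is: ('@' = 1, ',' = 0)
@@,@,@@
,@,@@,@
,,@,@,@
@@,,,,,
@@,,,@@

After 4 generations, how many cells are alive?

[0] @@,@,@@
,@,@@,@
,,@,@,@
@@,,,,,
@@,,,@@
[1] ,,,@,,,
,@,,,,,
,,@,@,@
,,@,,,,
,,,,@@,
[2] ,,,,@,,
,,@@,,,
,@@@,,,
,,,,@,,
,,,@@,,
[3] ,,@,@,,
,@,,@,,
,@,,@,,
,,,,@,,
,,,@@@,
[4] ,,@,,,,
,@@,@@,
,,,@@@,
,,,,,,,
,,,,,@,

9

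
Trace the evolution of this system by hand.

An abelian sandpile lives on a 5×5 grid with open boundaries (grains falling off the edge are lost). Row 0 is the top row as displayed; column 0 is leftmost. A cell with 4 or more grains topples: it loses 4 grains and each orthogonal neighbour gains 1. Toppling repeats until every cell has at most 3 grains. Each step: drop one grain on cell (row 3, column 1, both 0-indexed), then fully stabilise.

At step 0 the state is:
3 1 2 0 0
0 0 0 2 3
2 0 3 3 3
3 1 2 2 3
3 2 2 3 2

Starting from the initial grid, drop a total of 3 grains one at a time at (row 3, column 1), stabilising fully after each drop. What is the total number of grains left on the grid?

44

t=0: 3 1 2 0 0
0 0 0 2 3
2 0 3 3 3
3 1 2 2 3
3 2 2 3 2
t=1: 3 1 2 0 0
0 0 0 2 3
2 0 3 3 3
3 2 2 2 3
3 2 2 3 2
t=2: 3 1 2 0 0
0 0 0 2 3
2 0 3 3 3
3 3 2 2 3
3 2 2 3 2
t=3: 3 1 2 0 0
0 0 0 2 3
3 1 3 3 3
1 2 3 2 3
1 0 3 3 2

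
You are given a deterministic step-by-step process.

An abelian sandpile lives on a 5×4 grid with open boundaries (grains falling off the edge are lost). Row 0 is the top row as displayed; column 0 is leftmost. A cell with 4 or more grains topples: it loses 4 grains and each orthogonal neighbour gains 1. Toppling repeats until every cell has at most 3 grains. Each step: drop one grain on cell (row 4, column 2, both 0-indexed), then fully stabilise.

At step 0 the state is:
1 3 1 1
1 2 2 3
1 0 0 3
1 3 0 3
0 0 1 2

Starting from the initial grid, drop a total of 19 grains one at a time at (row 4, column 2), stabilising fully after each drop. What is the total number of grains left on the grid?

32

0) 1 3 1 1
1 2 2 3
1 0 0 3
1 3 0 3
0 0 1 2
1) 1 3 1 1
1 2 2 3
1 0 0 3
1 3 0 3
0 0 2 2
2) 1 3 1 1
1 2 2 3
1 0 0 3
1 3 0 3
0 0 3 2
3) 1 3 1 1
1 2 2 3
1 0 0 3
1 3 1 3
0 1 0 3
4) 1 3 1 1
1 2 2 3
1 0 0 3
1 3 1 3
0 1 1 3
5) 1 3 1 1
1 2 2 3
1 0 0 3
1 3 1 3
0 1 2 3
6) 1 3 1 1
1 2 2 3
1 0 0 3
1 3 1 3
0 1 3 3
7) 1 3 1 2
1 2 3 0
1 0 1 1
1 3 3 1
0 2 1 1
8) 1 3 1 2
1 2 3 0
1 0 1 1
1 3 3 1
0 2 2 1
9) 1 3 1 2
1 2 3 0
1 0 1 1
1 3 3 1
0 2 3 1
10) 1 3 1 2
1 2 3 0
1 1 2 1
2 1 1 2
1 0 2 2
11) 1 3 1 2
1 2 3 0
1 1 2 1
2 1 1 2
1 0 3 2
12) 1 3 1 2
1 2 3 0
1 1 2 1
2 1 2 2
1 1 0 3
13) 1 3 1 2
1 2 3 0
1 1 2 1
2 1 2 2
1 1 1 3
14) 1 3 1 2
1 2 3 0
1 1 2 1
2 1 2 2
1 1 2 3
15) 1 3 1 2
1 2 3 0
1 1 2 1
2 1 2 2
1 1 3 3
16) 1 3 1 2
1 2 3 0
1 1 2 1
2 1 3 3
1 2 1 0
17) 1 3 1 2
1 2 3 0
1 1 2 1
2 1 3 3
1 2 2 0
18) 1 3 1 2
1 2 3 0
1 1 2 1
2 1 3 3
1 2 3 0
19) 1 3 1 2
1 2 3 0
1 1 3 2
2 2 1 0
1 3 1 2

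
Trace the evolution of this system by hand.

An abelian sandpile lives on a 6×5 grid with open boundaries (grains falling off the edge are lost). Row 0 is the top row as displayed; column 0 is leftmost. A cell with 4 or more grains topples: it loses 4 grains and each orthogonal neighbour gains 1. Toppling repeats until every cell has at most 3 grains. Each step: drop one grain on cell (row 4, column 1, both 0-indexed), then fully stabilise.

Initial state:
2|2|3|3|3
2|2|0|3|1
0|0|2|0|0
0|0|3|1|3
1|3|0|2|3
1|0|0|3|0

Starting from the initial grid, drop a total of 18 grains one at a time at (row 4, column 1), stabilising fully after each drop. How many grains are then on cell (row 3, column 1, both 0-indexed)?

3

k=0  2|2|3|3|3
2|2|0|3|1
0|0|2|0|0
0|0|3|1|3
1|3|0|2|3
1|0|0|3|0
k=1  2|2|3|3|3
2|2|0|3|1
0|0|2|0|0
0|1|3|1|3
2|0|1|2|3
1|1|0|3|0
k=2  2|2|3|3|3
2|2|0|3|1
0|0|2|0|0
0|1|3|1|3
2|1|1|2|3
1|1|0|3|0
k=3  2|2|3|3|3
2|2|0|3|1
0|0|2|0|0
0|1|3|1|3
2|2|1|2|3
1|1|0|3|0
k=4  2|2|3|3|3
2|2|0|3|1
0|0|2|0|0
0|1|3|1|3
2|3|1|2|3
1|1|0|3|0
k=5  2|2|3|3|3
2|2|0|3|1
0|0|2|0|0
0|2|3|1|3
3|0|2|2|3
1|2|0|3|0
k=6  2|2|3|3|3
2|2|0|3|1
0|0|2|0|0
0|2|3|1|3
3|1|2|2|3
1|2|0|3|0
k=7  2|2|3|3|3
2|2|0|3|1
0|0|2|0|0
0|2|3|1|3
3|2|2|2|3
1|2|0|3|0
k=8  2|2|3|3|3
2|2|0|3|1
0|0|2|0|0
0|2|3|1|3
3|3|2|2|3
1|2|0|3|0
k=9  2|2|3|3|3
2|2|0|3|1
0|0|2|0|0
1|3|3|1|3
0|1|3|2|3
2|3|0|3|0
k=10  2|2|3|3|3
2|2|0|3|1
0|0|2|0|0
1|3|3|1|3
0|2|3|2|3
2|3|0|3|0
k=11  2|2|3|3|3
2|2|0|3|1
0|0|2|0|0
1|3|3|1|3
0|3|3|2|3
2|3|0|3|0
k=12  2|2|3|3|3
2|2|0|3|1
0|1|3|0|0
2|1|1|2|3
1|3|1|3|3
3|0|2|3|0
k=13  2|2|3|3|3
2|2|0|3|1
0|1|3|0|0
2|2|1|2|3
2|0|2|3|3
3|1|2|3|0
k=14  2|2|3|3|3
2|2|0|3|1
0|1|3|0|0
2|2|1|2|3
2|1|2|3|3
3|1|2|3|0
k=15  2|2|3|3|3
2|2|0|3|1
0|1|3|0|0
2|2|1|2|3
2|2|2|3|3
3|1|2|3|0
k=16  2|2|3|3|3
2|2|0|3|1
0|1|3|0|0
2|2|1|2|3
2|3|2|3|3
3|1|2|3|0
k=17  2|2|3|3|3
2|2|0|3|1
0|1|3|0|0
2|3|1|2|3
3|0|3|3|3
3|2|2|3|0
k=18  2|2|3|3|3
2|2|0|3|1
0|1|3|0|0
2|3|1|2|3
3|1|3|3|3
3|2|2|3|0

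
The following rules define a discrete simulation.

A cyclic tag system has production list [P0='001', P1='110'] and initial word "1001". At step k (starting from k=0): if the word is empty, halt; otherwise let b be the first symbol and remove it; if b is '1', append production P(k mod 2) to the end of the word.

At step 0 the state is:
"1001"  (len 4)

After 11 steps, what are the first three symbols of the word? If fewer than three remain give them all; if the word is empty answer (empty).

step 0: "1001"  (len 4)
step 1: "001001"  (len 6)
step 2: "01001"  (len 5)
step 3: "1001"  (len 4)
step 4: "001110"  (len 6)
step 5: "01110"  (len 5)
step 6: "1110"  (len 4)
step 7: "110001"  (len 6)
step 8: "10001110"  (len 8)
step 9: "0001110001"  (len 10)
step 10: "001110001"  (len 9)
step 11: "01110001"  (len 8)

011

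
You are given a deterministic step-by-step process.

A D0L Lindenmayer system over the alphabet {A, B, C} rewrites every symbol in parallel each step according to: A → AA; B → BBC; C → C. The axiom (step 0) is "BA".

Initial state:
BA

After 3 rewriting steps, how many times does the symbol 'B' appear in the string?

step 0: BA
step 1: BBCAA
step 2: BBCBBCCAAAA
step 3: BBCBBCCBBCBBCCCAAAAAAAA

8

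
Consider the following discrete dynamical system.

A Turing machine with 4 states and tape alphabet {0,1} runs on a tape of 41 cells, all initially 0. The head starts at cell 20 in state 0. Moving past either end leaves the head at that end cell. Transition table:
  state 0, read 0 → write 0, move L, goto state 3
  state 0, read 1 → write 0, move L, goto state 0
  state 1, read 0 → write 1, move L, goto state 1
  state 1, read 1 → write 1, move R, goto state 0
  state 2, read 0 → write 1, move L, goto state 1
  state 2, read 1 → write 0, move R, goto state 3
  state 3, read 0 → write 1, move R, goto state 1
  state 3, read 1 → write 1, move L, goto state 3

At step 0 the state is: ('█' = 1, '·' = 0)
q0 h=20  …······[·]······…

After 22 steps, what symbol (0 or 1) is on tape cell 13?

1

0) q0 h=20  …······[·]······…
1) q3 h=19  …······[·]······…
2) q1 h=20  …·····█[·]······…
3) q1 h=19  …······[█]█·····…
4) q0 h=20  …·····█[█]······…
5) q0 h=19  …······[█]······…
6) q0 h=18  …······[·]······…
7) q3 h=17  …······[·]······…
8) q1 h=18  …·····█[·]······…
9) q1 h=17  …······[█]█·····…
10) q0 h=18  …·····█[█]······…
11) q0 h=17  …······[█]······…
12) q0 h=16  …······[·]······…
13) q3 h=15  …······[·]······…
14) q1 h=16  …·····█[·]······…
15) q1 h=15  …······[█]█·····…
16) q0 h=16  …·····█[█]······…
17) q0 h=15  …······[█]······…
18) q0 h=14  …······[·]······…
19) q3 h=13  …······[·]······…
20) q1 h=14  …·····█[·]······…
21) q1 h=13  …······[█]█·····…
22) q0 h=14  …·····█[█]······…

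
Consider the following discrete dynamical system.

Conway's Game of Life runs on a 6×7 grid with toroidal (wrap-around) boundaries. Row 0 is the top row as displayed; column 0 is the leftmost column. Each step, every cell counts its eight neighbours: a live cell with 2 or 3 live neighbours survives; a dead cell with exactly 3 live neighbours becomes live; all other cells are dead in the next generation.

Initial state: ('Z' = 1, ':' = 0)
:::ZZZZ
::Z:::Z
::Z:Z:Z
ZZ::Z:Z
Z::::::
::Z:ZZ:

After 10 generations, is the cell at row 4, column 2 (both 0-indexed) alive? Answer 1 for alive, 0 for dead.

gen 0: :::ZZZZ
::Z:::Z
::Z:Z:Z
ZZ::Z:Z
Z::::::
::Z:ZZ:
gen 1: ::Z:::Z
Z:Z:::Z
::Z:::Z
:Z:Z::Z
Z::ZZ::
:::::::
gen 2: ZZ::::Z
Z:ZZ:ZZ
::ZZ:ZZ
:Z:ZZZZ
Z:ZZZ::
:::Z:::
gen 3: :Z:ZZZ:
:::Z:::
:::::::
:Z:::::
ZZ::::Z
:::ZZ:Z
gen 4: :::::Z:
::ZZ:::
:::::::
:Z:::::
:ZZ::ZZ
:Z:Z::Z
gen 5: :::ZZ::
:::::::
::Z::::
ZZZ::::
:Z:::ZZ
:Z::Z:Z
gen 6: :::ZZZ:
:::Z:::
::Z::::
Z:Z:::Z
:::::ZZ
::ZZZ:Z
gen 7: :::::Z:
::ZZ:::
:ZZZ:::
ZZ:::ZZ
:ZZ:Z::
::Z:::Z
gen 8: ::ZZ:::
:Z:ZZ::
:::ZZ:Z
::::ZZZ
::ZZ:::
:ZZZ:Z:
gen 9: :::::::
:::::Z:
Z:Z:::Z
::Z:::Z
:Z::::Z
:Z:::::
gen 10: :::::::
::::::Z
ZZ:::ZZ
::Z::ZZ
:ZZ::::
Z::::::

1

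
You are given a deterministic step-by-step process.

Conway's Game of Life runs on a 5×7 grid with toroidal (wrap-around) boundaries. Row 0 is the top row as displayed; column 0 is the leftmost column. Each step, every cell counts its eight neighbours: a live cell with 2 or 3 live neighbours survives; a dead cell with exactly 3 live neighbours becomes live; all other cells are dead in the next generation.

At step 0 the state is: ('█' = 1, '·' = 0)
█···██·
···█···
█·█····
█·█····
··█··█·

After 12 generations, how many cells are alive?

k=0  █···██·
···█···
█·█····
█·█····
··█··█·
k=1  ···████
·█·██·█
··██···
··██··█
···███·
k=2  █·····█
█·····█
██···█·
·····█·
·······
k=3  █·····█
·····█·
██···█·
······█
······█
k=4  █····██
·█···█·
█····█·
·····██
·····██
k=5  █···█··
·█··██·
█···██·
█···█··
····█··
k=6  ···██··
██·█···
██·█···
···██·█
···███·
k=7  ·····█·
██·█···
·█·█··█
█·····█
··█····
k=8  ·██····
██··█·█
·█····█
███···█
······█
k=9  ·██··██
·····██
·······
·██··██
······█
k=10  ·······
█····██
█······
█····██
·······
k=11  ······█
█·····█
·█·····
█·····█
······█
k=12  ·····██
█·····█
·█·····
█·····█
·····██

9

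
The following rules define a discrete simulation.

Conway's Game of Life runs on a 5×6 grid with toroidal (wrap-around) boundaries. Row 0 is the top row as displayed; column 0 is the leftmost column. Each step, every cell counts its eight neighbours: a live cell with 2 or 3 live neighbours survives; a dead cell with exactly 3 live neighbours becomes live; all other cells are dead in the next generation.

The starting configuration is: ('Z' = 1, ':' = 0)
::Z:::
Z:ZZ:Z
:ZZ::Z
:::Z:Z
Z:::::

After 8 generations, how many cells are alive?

step 0: ::Z:::
Z:ZZ:Z
:ZZ::Z
:::Z:Z
Z:::::
step 1: Z:ZZ:Z
Z::ZZZ
:Z:::Z
:ZZ:ZZ
::::::
step 2: ZZZZ::
:::Z::
:Z::::
:ZZ:ZZ
::::::
step 3: :ZZZ::
Z::Z::
ZZ:ZZ:
ZZZ:::
::::ZZ
step 4: ZZZZ:Z
Z::::Z
:::ZZ:
::Z:::
::::ZZ
step 5: :ZZZ::
::::::
:::ZZZ
:::::Z
::::ZZ
step 6: ::ZZZ:
::::::
::::ZZ
Z::Z::
Z:ZZZZ
step 7: :ZZ:::
:::::Z
::::ZZ
ZZZ:::
Z:::::
step 8: ZZ::::
Z:::ZZ
:Z::ZZ
ZZ::::
Z:::::

11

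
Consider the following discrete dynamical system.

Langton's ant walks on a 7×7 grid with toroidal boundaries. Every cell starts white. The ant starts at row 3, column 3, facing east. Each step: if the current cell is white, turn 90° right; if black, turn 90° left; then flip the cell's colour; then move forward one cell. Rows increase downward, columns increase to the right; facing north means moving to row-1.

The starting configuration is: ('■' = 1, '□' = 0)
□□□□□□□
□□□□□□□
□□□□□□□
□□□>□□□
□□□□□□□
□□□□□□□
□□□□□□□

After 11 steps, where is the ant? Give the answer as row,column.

1,2

0) □□□□□□□
□□□□□□□
□□□□□□□
□□□>□□□
□□□□□□□
□□□□□□□
□□□□□□□
1) □□□□□□□
□□□□□□□
□□□□□□□
□□□■□□□
□□□v□□□
□□□□□□□
□□□□□□□
2) □□□□□□□
□□□□□□□
□□□□□□□
□□□■□□□
□□<■□□□
□□□□□□□
□□□□□□□
3) □□□□□□□
□□□□□□□
□□□□□□□
□□^■□□□
□□■■□□□
□□□□□□□
□□□□□□□
4) □□□□□□□
□□□□□□□
□□□□□□□
□□■>□□□
□□■■□□□
□□□□□□□
□□□□□□□
5) □□□□□□□
□□□□□□□
□□□^□□□
□□■□□□□
□□■■□□□
□□□□□□□
□□□□□□□
6) □□□□□□□
□□□□□□□
□□□■>□□
□□■□□□□
□□■■□□□
□□□□□□□
□□□□□□□
7) □□□□□□□
□□□□□□□
□□□■■□□
□□■□v□□
□□■■□□□
□□□□□□□
□□□□□□□
8) □□□□□□□
□□□□□□□
□□□■■□□
□□■<■□□
□□■■□□□
□□□□□□□
□□□□□□□
9) □□□□□□□
□□□□□□□
□□□^■□□
□□■■■□□
□□■■□□□
□□□□□□□
□□□□□□□
10) □□□□□□□
□□□□□□□
□□<□■□□
□□■■■□□
□□■■□□□
□□□□□□□
□□□□□□□
11) □□□□□□□
□□^□□□□
□□■□■□□
□□■■■□□
□□■■□□□
□□□□□□□
□□□□□□□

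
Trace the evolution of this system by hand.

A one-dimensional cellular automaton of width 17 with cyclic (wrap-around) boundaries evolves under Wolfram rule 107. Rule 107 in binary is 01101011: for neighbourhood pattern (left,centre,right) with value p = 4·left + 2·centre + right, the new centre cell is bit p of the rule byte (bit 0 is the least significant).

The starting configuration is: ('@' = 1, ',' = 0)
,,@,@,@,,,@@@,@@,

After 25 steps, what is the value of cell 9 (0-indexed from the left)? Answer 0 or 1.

step 0: ,,@,@,@,,,@@@,@@,
step 1: @@,@,@,,@@@,@@@@,
step 2: @@@,@,,@@,@@@,,@@
step 3: ,,@@,,@@@@@,@,@@,
step 4: @@@@,@@,,,@@,@@@,
step 5: @,,@@@@,@@@@@@,@@
step 6: @,@@,,@@@,,,,@@@,
step 7: ,@@@,@@,@,@@@@,@@
step 8: @@,@@@@@,@@,,@@@@
step 9: ,@@@,,,@@@@,@@,,,
step 10: @@,@,@@@,,@@@@,@@
step 11: ,@@,@@,@,@@,,@@@,
step 12: @@@@@@@,@@@,@@,@,
step 13: @,,,,,@@@,@@@@@,@
step 14: @,@@@@@,@@@,,,@@@
step 15: @@@,,,@@@,@,@@@,,
step 16: @,@,@@@,@@,@@,@,@
step 17: @@,@@,@@@@@@@@,@@
step 18: ,@@@@@@,,,,,,@@@,
step 19: @@,,,,@,@@@@@@,@,
step 20: @@,@@@,@@,,,,@@,@
step 21: ,@@@,@@@@,@@@@@@@
step 22: @@,@@@,,@@@,,,,,@
step 23: ,@@@,@,@@,@,@@@@@
step 24: @@,@@,@@@@,@@,,,@
step 25: ,@@@@@@,,@@@@,@@@

1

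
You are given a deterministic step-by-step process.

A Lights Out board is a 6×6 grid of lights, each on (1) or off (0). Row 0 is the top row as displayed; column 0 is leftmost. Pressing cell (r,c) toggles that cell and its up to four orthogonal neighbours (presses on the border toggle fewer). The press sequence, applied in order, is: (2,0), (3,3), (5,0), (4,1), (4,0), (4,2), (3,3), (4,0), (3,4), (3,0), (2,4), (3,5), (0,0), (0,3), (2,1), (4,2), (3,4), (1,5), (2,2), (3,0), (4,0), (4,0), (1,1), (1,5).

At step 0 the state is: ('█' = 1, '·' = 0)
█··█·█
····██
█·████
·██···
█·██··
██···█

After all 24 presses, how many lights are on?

step 0: █··█·█
····██
█·████
·██···
█·██··
██···█
step 1: █··█·█
█···██
·█████
███···
█·██··
██···█
step 2: █··█·█
█···██
·██·██
██·██·
█·█···
██···█
step 3: █··█·█
█···██
·██·██
██·██·
··█···
·····█
step 4: █··█·█
█···██
·██·██
█··██·
██····
·█···█
step 5: █··█·█
█···██
·██·██
···██·
······
██···█
step 6: █··█·█
█···██
·██·██
··███·
·███··
███··█
step 7: █··█·█
█···██
·█████
······
·██···
███··█
step 8: █··█·█
█···██
·█████
█·····
█·█···
·██··█
step 9: █··█·█
█···██
·███·█
█··███
█·█·█·
·██··█
step 10: █··█·█
█···██
████·█
·█·███
··█·█·
·██··█
step 11: █··█·█
█····█
███·█·
·█·█·█
··█·█·
·██··█
step 12: █··█·█
█····█
███·██
·█·██·
··█·██
·██··█
step 13: ·█·█·█
·····█
███·██
·█·██·
··█·██
·██··█
step 14: ·██·██
···█·█
███·██
·█·██·
··█·██
·██··█
step 15: ·██·██
·█·█·█
····██
···██·
··█·██
·██··█
step 16: ·██·██
·█·█·█
····██
··███·
·█·███
·█···█
step 17: ·██·██
·█·█·█
·····█
··█··█
·█·█·█
·█···█
step 18: ·██·█·
·█·██·
······
··█··█
·█·█·█
·█···█
step 19: ·██·█·
·████·
·███··
·····█
·█·█·█
·█···█
step 20: ·██·█·
·████·
████··
██···█
██·█·█
·█···█
step 21: ·██·█·
·████·
████··
·█···█
···█·█
██···█
step 22: ·██·█·
·████·
████··
██···█
██·█·█
·█···█
step 23: ··█·█·
█··██·
█·██··
██···█
██·█·█
·█···█
step 24: ··█·██
█··█·█
█·██·█
██···█
██·█·█
·█···█

19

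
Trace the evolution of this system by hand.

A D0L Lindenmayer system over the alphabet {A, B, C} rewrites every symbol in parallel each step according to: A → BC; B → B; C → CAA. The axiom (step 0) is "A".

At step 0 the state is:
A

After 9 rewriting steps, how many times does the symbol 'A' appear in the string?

170

t=0: A
t=1: BC
t=2: BCAA
t=3: BCAABCBC
t=4: BCAABCBCBCAABCAA
t=5: BCAABCBCBCAABCAABCAABCBCBCAABCBC
t=6: BCAABCBCBCAABCAABCAABCBCBCAABCBCBCAABCBCBCAABCAABCAABCBCBCAABCAA
t=7: BCAABCBCBCAABCAABCAABCBCBCAABCBCBCAABCBCBCAABCAABCAABCBCBC…BCBCAABCAABCAABCBCBCAABCBCBCAABCBCBCAABCAABCAABCBCBCAABCBC  (len 128)
t=8: BCAABCBCBCAABCAABCAABCBCBCAABCBCBCAABCBCBCAABCAABCAABCBCBC…BCBCAABCAABCAABCBCBCAABCBCBCAABCBCBCAABCAABCAABCBCBCAABCAA  (len 256)
t=9: BCAABCBCBCAABCAABCAABCBCBCAABCBCBCAABCBCBCAABCAABCAABCBCBC…BCBCAABCAABCAABCBCBCAABCBCBCAABCBCBCAABCAABCAABCBCBCAABCBC  (len 512)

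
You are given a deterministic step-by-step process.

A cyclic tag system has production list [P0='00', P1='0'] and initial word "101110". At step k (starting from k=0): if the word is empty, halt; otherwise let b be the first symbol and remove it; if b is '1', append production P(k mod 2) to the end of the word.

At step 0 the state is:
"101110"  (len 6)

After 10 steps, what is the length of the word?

3

k=0  "101110"  (len 6)
k=1  "0111000"  (len 7)
k=2  "111000"  (len 6)
k=3  "1100000"  (len 7)
k=4  "1000000"  (len 7)
k=5  "00000000"  (len 8)
k=6  "0000000"  (len 7)
k=7  "000000"  (len 6)
k=8  "00000"  (len 5)
k=9  "0000"  (len 4)
k=10  "000"  (len 3)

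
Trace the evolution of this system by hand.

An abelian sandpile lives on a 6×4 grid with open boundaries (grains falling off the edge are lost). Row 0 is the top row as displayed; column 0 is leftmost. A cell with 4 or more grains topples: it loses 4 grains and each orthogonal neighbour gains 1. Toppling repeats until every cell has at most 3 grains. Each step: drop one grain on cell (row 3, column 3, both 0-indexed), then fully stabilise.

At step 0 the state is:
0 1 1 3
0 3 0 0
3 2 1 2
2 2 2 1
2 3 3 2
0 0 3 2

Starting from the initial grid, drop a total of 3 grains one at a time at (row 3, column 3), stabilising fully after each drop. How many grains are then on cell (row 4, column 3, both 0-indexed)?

gen 0: 0 1 1 3
0 3 0 0
3 2 1 2
2 2 2 1
2 3 3 2
0 0 3 2
gen 1: 0 1 1 3
0 3 0 0
3 2 1 2
2 2 2 2
2 3 3 2
0 0 3 2
gen 2: 0 1 1 3
0 3 0 0
3 2 1 2
2 2 2 3
2 3 3 2
0 0 3 2
gen 3: 0 1 1 3
0 3 0 0
3 2 1 3
2 2 3 0
2 3 3 3
0 0 3 2

3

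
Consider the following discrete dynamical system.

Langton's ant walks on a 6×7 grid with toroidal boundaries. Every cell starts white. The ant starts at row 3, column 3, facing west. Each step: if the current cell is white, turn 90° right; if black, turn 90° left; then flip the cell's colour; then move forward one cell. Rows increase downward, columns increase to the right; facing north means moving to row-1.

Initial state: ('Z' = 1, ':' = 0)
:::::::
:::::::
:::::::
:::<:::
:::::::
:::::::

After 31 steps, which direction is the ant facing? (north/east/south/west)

gen 0: :::::::
:::::::
:::::::
:::<:::
:::::::
:::::::
gen 1: :::::::
:::::::
:::^:::
:::Z:::
:::::::
:::::::
gen 2: :::::::
:::::::
:::Z>::
:::Z:::
:::::::
:::::::
gen 3: :::::::
:::::::
:::ZZ::
:::Zv::
:::::::
:::::::
gen 4: :::::::
:::::::
:::ZZ::
:::<Z::
:::::::
:::::::
gen 5: :::::::
:::::::
:::ZZ::
::::Z::
:::v:::
:::::::
gen 6: :::::::
:::::::
:::ZZ::
::::Z::
::<Z:::
:::::::
gen 7: :::::::
:::::::
:::ZZ::
::^:Z::
::ZZ:::
:::::::
gen 8: :::::::
:::::::
:::ZZ::
::Z>Z::
::ZZ:::
:::::::
gen 9: :::::::
:::::::
:::ZZ::
::ZZZ::
::Zv:::
:::::::
gen 10: :::::::
:::::::
:::ZZ::
::ZZZ::
::Z:>::
:::::::
gen 11: :::::::
:::::::
:::ZZ::
::ZZZ::
::Z:Z::
::::v::
gen 12: :::::::
:::::::
:::ZZ::
::ZZZ::
::Z:Z::
:::<Z::
gen 13: :::::::
:::::::
:::ZZ::
::ZZZ::
::Z^Z::
:::ZZ::
gen 14: :::::::
:::::::
:::ZZ::
::ZZZ::
::ZZ>::
:::ZZ::
gen 15: :::::::
:::::::
:::ZZ::
::ZZ^::
::ZZ:::
:::ZZ::
gen 16: :::::::
:::::::
:::ZZ::
::Z<:::
::ZZ:::
:::ZZ::
gen 17: :::::::
:::::::
:::ZZ::
::Z::::
::Zv:::
:::ZZ::
gen 18: :::::::
:::::::
:::ZZ::
::Z::::
::Z:>::
:::ZZ::
gen 19: :::::::
:::::::
:::ZZ::
::Z::::
::Z:Z::
:::Zv::
gen 20: :::::::
:::::::
:::ZZ::
::Z::::
::Z:Z::
:::Z:>:
gen 21: :::::v:
:::::::
:::ZZ::
::Z::::
::Z:Z::
:::Z:Z:
gen 22: ::::<Z:
:::::::
:::ZZ::
::Z::::
::Z:Z::
:::Z:Z:
gen 23: ::::ZZ:
:::::::
:::ZZ::
::Z::::
::Z:Z::
:::Z^Z:
gen 24: ::::ZZ:
:::::::
:::ZZ::
::Z::::
::Z:Z::
:::ZZ>:
gen 25: ::::ZZ:
:::::::
:::ZZ::
::Z::::
::Z:Z^:
:::ZZ::
gen 26: ::::ZZ:
:::::::
:::ZZ::
::Z::::
::Z:ZZ>
:::ZZ::
gen 27: ::::ZZ:
:::::::
:::ZZ::
::Z::::
::Z:ZZZ
:::ZZ:v
gen 28: ::::ZZ:
:::::::
:::ZZ::
::Z::::
::Z:ZZZ
:::ZZ<Z
gen 29: ::::ZZ:
:::::::
:::ZZ::
::Z::::
::Z:Z^Z
:::ZZZZ
gen 30: ::::ZZ:
:::::::
:::ZZ::
::Z::::
::Z:<:Z
:::ZZZZ
gen 31: ::::ZZ:
:::::::
:::ZZ::
::Z::::
::Z:::Z
:::ZvZZ

south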